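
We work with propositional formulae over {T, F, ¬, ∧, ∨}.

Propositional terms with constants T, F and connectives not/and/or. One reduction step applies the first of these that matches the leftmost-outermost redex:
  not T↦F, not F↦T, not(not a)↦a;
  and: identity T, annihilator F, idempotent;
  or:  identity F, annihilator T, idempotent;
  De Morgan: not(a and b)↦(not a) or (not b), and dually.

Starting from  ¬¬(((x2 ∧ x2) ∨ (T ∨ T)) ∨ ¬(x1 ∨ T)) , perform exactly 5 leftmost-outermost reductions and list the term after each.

Answer: after 5 steps: T

Reduction:
  start: ¬¬(((x2 ∧ x2) ∨ (T ∨ T)) ∨ ¬(x1 ∨ T))
  step 1: ((x2 ∧ x2) ∨ (T ∨ T)) ∨ ¬(x1 ∨ T)
  step 2: (x2 ∨ (T ∨ T)) ∨ ¬(x1 ∨ T)
  step 3: (x2 ∨ T) ∨ ¬(x1 ∨ T)
  step 4: T ∨ ¬(x1 ∨ T)
  step 5: T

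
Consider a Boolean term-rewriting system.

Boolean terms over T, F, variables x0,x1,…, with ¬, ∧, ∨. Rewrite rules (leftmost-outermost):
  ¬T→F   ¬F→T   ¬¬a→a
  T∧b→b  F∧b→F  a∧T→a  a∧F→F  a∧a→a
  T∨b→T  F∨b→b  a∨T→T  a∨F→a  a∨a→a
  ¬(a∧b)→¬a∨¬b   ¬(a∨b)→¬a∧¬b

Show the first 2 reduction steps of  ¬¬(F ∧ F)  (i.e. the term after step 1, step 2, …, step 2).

Answer: after 2 steps: F

Working:
  start: ¬¬(F ∧ F)
  →1  F ∧ F
  →2  F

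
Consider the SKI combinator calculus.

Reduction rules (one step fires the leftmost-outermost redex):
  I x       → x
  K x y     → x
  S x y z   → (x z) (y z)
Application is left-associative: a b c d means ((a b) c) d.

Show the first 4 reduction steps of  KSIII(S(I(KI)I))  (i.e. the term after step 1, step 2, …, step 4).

Answer: after 4 steps: S(KII)(I(S(I(KI)I)))

Derivation:
  start: KSIII(S(I(KI)I))
  [1] SII(S(I(KI)I))
  [2] I(S(I(KI)I))(I(S(I(KI)I)))
  [3] S(I(KI)I)(I(S(I(KI)I)))
  [4] S(KII)(I(S(I(KI)I)))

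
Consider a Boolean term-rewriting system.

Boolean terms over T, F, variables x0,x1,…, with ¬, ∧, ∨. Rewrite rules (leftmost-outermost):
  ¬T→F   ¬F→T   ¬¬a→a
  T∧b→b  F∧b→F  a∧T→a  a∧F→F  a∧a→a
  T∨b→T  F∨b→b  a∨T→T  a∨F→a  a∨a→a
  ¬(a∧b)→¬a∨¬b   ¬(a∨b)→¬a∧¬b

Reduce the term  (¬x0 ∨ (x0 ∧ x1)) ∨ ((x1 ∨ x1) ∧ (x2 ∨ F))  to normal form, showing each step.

  start: (¬x0 ∨ (x0 ∧ x1)) ∨ ((x1 ∨ x1) ∧ (x2 ∨ F))
  step 1: (¬x0 ∨ (x0 ∧ x1)) ∨ (x1 ∧ (x2 ∨ F))
  step 2: (¬x0 ∨ (x0 ∧ x1)) ∨ (x1 ∧ x2)

Answer: normal form = (¬x0 ∨ (x0 ∧ x1)) ∨ (x1 ∧ x2)  (in 2 steps)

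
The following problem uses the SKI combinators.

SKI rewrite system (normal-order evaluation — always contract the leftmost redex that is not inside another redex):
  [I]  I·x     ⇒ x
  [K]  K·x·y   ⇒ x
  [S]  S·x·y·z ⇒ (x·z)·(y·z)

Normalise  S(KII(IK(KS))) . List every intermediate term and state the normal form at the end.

Answer: normal form = S(K(KS))  (in 3 steps)

Reduction:
  start: S(KII(IK(KS)))
  [1] S(I(IK(KS)))
  [2] S(IK(KS))
  [3] S(K(KS))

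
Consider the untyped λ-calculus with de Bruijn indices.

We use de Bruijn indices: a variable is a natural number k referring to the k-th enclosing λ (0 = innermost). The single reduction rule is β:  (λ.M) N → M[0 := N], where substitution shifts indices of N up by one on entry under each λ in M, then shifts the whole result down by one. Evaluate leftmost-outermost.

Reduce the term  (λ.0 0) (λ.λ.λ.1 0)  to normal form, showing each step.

Answer: normal form = λ.λ.1 0  (in 2 steps)

Reduction:
  start: (λ.0 0) (λ.λ.λ.1 0)
  →1  (λ.λ.λ.1 0) (λ.λ.λ.1 0)
  →2  λ.λ.1 0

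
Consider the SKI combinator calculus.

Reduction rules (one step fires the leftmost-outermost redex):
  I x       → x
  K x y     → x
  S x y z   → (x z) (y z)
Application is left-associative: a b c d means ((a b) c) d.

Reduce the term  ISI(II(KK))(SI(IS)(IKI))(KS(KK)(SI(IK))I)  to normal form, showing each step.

Answer: normal form = K(S(SIK)I)  (in 13 steps)

Derivation:
  start: ISI(II(KK))(SI(IS)(IKI))(KS(KK)(SI(IK))I)
  step 1: SI(II(KK))(SI(IS)(IKI))(KS(KK)(SI(IK))I)
  step 2: I(SI(IS)(IKI))(II(KK)(SI(IS)(IKI)))(KS(KK)(SI(IK))I)
  step 3: SI(IS)(IKI)(II(KK)(SI(IS)(IKI)))(KS(KK)(SI(IK))I)
  step 4: I(IKI)(IS(IKI))(II(KK)(SI(IS)(IKI)))(KS(KK)(SI(IK))I)
  step 5: IKI(IS(IKI))(II(KK)(SI(IS)(IKI)))(KS(KK)(SI(IK))I)
  step 6: KI(IS(IKI))(II(KK)(SI(IS)(IKI)))(KS(KK)(SI(IK))I)
  step 7: I(II(KK)(SI(IS)(IKI)))(KS(KK)(SI(IK))I)
  step 8: II(KK)(SI(IS)(IKI))(KS(KK)(SI(IK))I)
  step 9: I(KK)(SI(IS)(IKI))(KS(KK)(SI(IK))I)
  step 10: KK(SI(IS)(IKI))(KS(KK)(SI(IK))I)
  step 11: K(KS(KK)(SI(IK))I)
  step 12: K(S(SI(IK))I)
  step 13: K(S(SIK)I)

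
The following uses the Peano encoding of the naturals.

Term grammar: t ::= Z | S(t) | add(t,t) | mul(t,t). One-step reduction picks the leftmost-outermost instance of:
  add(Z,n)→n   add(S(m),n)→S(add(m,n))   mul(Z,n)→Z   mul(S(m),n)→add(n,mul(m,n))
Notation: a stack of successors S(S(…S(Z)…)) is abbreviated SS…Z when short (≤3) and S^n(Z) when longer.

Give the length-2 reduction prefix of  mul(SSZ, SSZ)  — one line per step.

Answer: after 2 steps: S(add(SZ, mul(SZ, SSZ)))

Reduction:
  start: mul(SSZ, SSZ)
  [1] add(SSZ, mul(SZ, SSZ))
  [2] S(add(SZ, mul(SZ, SSZ)))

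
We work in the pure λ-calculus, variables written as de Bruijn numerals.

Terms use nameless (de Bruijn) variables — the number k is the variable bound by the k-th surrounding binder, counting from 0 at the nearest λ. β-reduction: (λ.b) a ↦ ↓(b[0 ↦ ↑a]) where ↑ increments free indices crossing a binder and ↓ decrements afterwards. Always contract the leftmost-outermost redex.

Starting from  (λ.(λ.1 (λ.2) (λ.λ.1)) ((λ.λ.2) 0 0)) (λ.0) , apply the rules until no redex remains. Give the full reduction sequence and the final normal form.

Answer: normal form = λ.0  (in 4 steps)

Reduction:
  start: (λ.(λ.1 (λ.2) (λ.λ.1)) ((λ.λ.2) 0 0)) (λ.0)
  step 1: (λ.(λ.0) (λ.λ.0) (λ.λ.1)) ((λ.λ.λ.0) (λ.0) (λ.0))
  step 2: (λ.0) (λ.λ.0) (λ.λ.1)
  step 3: (λ.λ.0) (λ.λ.1)
  step 4: λ.0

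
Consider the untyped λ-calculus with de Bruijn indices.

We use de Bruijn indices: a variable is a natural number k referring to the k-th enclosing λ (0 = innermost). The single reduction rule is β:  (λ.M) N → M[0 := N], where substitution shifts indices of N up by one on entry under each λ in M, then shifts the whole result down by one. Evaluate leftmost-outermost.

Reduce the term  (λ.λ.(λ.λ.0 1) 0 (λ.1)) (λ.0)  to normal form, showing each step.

  start: (λ.λ.(λ.λ.0 1) 0 (λ.1)) (λ.0)
  [1] λ.(λ.λ.0 1) 0 (λ.1)
  [2] λ.(λ.0 1) (λ.1)
  [3] λ.(λ.1) 0
  [4] λ.0

Answer: normal form = λ.0  (in 4 steps)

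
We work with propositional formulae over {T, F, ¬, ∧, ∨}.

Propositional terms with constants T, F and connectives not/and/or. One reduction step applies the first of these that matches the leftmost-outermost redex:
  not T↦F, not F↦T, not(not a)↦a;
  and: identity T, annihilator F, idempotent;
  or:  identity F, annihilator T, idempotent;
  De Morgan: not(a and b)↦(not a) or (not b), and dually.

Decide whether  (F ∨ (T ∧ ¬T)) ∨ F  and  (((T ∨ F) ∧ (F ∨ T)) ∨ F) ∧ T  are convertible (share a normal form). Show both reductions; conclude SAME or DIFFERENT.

Term A:
  start: (F ∨ (T ∧ ¬T)) ∨ F
  [1] F ∨ (T ∧ ¬T)
  [2] T ∧ ¬T
  [3] ¬T
  [4] F

Term B:
  start: (((T ∨ F) ∧ (F ∨ T)) ∨ F) ∧ T
  [1] ((T ∨ F) ∧ (F ∨ T)) ∨ F
  [2] (T ∨ F) ∧ (F ∨ T)
  [3] T ∧ (F ∨ T)
  [4] F ∨ T
  [5] T

Answer: DIFFERENT — A ⇓ F, B ⇓ T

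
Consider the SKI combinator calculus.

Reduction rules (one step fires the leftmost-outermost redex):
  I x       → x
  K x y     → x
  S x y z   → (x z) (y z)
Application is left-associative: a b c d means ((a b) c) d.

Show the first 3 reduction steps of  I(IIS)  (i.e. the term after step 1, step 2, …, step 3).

Answer: after 3 steps: S

Reduction:
  start: I(IIS)
  step 1: IIS
  step 2: IS
  step 3: S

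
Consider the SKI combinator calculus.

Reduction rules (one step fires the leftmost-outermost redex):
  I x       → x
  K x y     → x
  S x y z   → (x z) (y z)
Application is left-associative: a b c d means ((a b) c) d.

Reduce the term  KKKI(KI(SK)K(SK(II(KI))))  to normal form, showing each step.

  start: KKKI(KI(SK)K(SK(II(KI))))
  →1  KI(KI(SK)K(SK(II(KI))))
  →2  I

Answer: normal form = I  (in 2 steps)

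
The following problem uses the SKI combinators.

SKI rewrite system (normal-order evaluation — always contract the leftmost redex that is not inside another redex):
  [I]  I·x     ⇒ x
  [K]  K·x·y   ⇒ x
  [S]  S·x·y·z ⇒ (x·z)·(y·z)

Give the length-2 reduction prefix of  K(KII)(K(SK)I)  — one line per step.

Answer: after 2 steps: I

Working:
  start: K(KII)(K(SK)I)
  [1] KII
  [2] I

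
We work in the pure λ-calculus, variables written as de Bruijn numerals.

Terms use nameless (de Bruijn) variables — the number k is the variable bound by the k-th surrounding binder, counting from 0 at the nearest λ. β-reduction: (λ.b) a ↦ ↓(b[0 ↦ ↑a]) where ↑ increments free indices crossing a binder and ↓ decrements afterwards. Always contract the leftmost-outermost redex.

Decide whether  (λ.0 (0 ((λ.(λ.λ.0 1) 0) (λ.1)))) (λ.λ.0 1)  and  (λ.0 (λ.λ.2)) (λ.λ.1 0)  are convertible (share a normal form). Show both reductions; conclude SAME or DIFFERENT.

Term A:
  start: (λ.0 (0 ((λ.(λ.λ.0 1) 0) (λ.1)))) (λ.λ.0 1)
  →1  (λ.λ.0 1) ((λ.λ.0 1) ((λ.(λ.λ.0 1) 0) (λ.λ.λ.0 1)))
  →2  λ.0 ((λ.λ.0 1) ((λ.(λ.λ.0 1) 0) (λ.λ.λ.0 1)))
  →3  λ.0 (λ.0 ((λ.(λ.λ.0 1) 0) (λ.λ.λ.0 1)))
  →4  λ.0 (λ.0 ((λ.λ.0 1) (λ.λ.λ.0 1)))
  →5  λ.0 (λ.0 (λ.0 (λ.λ.λ.0 1)))

Term B:
  start: (λ.0 (λ.λ.2)) (λ.λ.1 0)
  →1  (λ.λ.1 0) (λ.λ.λ.λ.1 0)
  →2  λ.(λ.λ.λ.λ.1 0) 0
  →3  λ.λ.λ.λ.1 0

Answer: DIFFERENT — A ⇓ λ.0 (λ.0 (λ.0 (λ.λ.λ.0 1))), B ⇓ λ.λ.λ.λ.1 0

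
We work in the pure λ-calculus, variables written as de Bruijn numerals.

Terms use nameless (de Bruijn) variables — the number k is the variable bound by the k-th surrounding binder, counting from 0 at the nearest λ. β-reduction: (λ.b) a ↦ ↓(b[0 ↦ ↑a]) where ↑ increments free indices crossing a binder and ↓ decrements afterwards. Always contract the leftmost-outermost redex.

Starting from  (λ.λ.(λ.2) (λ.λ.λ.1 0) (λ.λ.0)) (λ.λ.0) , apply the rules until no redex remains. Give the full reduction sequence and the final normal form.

Answer: normal form = λ.λ.0  (in 3 steps)

Reduction:
  start: (λ.λ.(λ.2) (λ.λ.λ.1 0) (λ.λ.0)) (λ.λ.0)
  [1] λ.(λ.λ.λ.0) (λ.λ.λ.1 0) (λ.λ.0)
  [2] λ.(λ.λ.0) (λ.λ.0)
  [3] λ.λ.0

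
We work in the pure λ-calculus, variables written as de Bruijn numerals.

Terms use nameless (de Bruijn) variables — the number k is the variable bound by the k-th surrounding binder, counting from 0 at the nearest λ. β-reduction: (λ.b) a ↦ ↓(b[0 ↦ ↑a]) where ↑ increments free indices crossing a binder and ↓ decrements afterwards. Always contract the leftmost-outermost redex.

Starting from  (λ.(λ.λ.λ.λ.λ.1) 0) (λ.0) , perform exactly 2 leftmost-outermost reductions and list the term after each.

Answer: after 2 steps: λ.λ.λ.λ.1

Working:
  start: (λ.(λ.λ.λ.λ.λ.1) 0) (λ.0)
  →1  (λ.λ.λ.λ.λ.1) (λ.0)
  →2  λ.λ.λ.λ.1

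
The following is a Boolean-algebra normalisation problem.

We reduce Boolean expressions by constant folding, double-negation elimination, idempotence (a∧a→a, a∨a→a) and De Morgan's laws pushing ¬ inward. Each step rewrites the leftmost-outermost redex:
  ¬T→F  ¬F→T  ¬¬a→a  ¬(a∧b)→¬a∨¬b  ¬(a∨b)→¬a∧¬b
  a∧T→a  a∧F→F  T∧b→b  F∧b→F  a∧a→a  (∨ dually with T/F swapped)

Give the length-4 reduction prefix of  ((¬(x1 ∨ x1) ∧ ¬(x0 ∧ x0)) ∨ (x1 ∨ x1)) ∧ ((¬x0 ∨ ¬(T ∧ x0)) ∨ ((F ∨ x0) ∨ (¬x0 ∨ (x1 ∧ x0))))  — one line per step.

  start: ((¬(x1 ∨ x1) ∧ ¬(x0 ∧ x0)) ∨ (x1 ∨ x1)) ∧ ((¬x0 ∨ ¬(T ∧ x0)) ∨ ((F ∨ x0) ∨ (¬x0 ∨ (x1 ∧ x0))))
  [1] (((¬x1 ∧ ¬x1) ∧ ¬(x0 ∧ x0)) ∨ (x1 ∨ x1)) ∧ ((¬x0 ∨ ¬(T ∧ x0)) ∨ ((F ∨ x0) ∨ (¬x0 ∨ (x1 ∧ x0))))
  [2] ((¬x1 ∧ ¬(x0 ∧ x0)) ∨ (x1 ∨ x1)) ∧ ((¬x0 ∨ ¬(T ∧ x0)) ∨ ((F ∨ x0) ∨ (¬x0 ∨ (x1 ∧ x0))))
  [3] ((¬x1 ∧ (¬x0 ∨ ¬x0)) ∨ (x1 ∨ x1)) ∧ ((¬x0 ∨ ¬(T ∧ x0)) ∨ ((F ∨ x0) ∨ (¬x0 ∨ (x1 ∧ x0))))
  [4] ((¬x1 ∧ ¬x0) ∨ (x1 ∨ x1)) ∧ ((¬x0 ∨ ¬(T ∧ x0)) ∨ ((F ∨ x0) ∨ (¬x0 ∨ (x1 ∧ x0))))

Answer: after 4 steps: ((¬x1 ∧ ¬x0) ∨ (x1 ∨ x1)) ∧ ((¬x0 ∨ ¬(T ∧ x0)) ∨ ((F ∨ x0) ∨ (¬x0 ∨ (x1 ∧ x0))))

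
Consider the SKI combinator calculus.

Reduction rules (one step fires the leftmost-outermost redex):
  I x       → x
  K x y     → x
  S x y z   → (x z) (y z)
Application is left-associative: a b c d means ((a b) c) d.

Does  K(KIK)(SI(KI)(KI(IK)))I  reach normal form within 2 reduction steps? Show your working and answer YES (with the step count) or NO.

  start: K(KIK)(SI(KI)(KI(IK)))I
  [1] KIKI
  [2] II

Answer: NO — after 2 steps the term is II, not yet normal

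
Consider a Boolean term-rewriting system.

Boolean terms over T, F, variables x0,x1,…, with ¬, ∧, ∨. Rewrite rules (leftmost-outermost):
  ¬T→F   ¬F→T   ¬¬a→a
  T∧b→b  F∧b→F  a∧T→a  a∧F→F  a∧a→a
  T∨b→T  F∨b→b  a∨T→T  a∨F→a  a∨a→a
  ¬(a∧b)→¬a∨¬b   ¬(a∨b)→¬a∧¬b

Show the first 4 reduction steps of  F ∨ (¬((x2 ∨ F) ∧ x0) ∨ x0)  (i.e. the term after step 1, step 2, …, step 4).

Answer: after 4 steps: ((¬x2 ∧ T) ∨ ¬x0) ∨ x0

Working:
  start: F ∨ (¬((x2 ∨ F) ∧ x0) ∨ x0)
  →1  ¬((x2 ∨ F) ∧ x0) ∨ x0
  →2  (¬(x2 ∨ F) ∨ ¬x0) ∨ x0
  →3  ((¬x2 ∧ ¬F) ∨ ¬x0) ∨ x0
  →4  ((¬x2 ∧ T) ∨ ¬x0) ∨ x0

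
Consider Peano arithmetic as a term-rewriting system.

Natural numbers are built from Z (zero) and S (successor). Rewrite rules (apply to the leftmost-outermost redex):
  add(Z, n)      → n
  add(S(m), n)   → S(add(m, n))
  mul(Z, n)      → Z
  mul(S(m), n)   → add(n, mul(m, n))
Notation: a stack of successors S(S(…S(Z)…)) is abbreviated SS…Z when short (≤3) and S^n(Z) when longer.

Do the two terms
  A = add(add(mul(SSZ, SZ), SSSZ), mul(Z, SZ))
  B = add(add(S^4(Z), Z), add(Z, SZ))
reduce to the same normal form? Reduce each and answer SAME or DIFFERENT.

Answer: SAME — A ⇓ S^5(Z), B ⇓ S^5(Z)

Derivation:
Term A:
  start: add(add(mul(SSZ, SZ), SSSZ), mul(Z, SZ))
  →1  add(add(add(SZ, mul(SZ, SZ)), SSSZ), mul(Z, SZ))
  →2  add(add(S(add(Z, mul(SZ, SZ))), SSSZ), mul(Z, SZ))
  →3  add(S(add(add(Z, mul(SZ, SZ)), SSSZ)), mul(Z, SZ))
  →4  S(add(add(add(Z, mul(SZ, SZ)), SSSZ), mul(Z, SZ)))
  →5  S(add(add(mul(SZ, SZ), SSSZ), mul(Z, SZ)))
  →6  S(add(add(add(SZ, mul(Z, SZ)), SSSZ), mul(Z, SZ)))
  →7  S(add(add(S(add(Z, mul(Z, SZ))), SSSZ), mul(Z, SZ)))
  →8  S(add(S(add(add(Z, mul(Z, SZ)), SSSZ)), mul(Z, SZ)))
  →9  S(S(add(add(add(Z, mul(Z, SZ)), SSSZ), mul(Z, SZ))))
  →10  S(S(add(add(mul(Z, SZ), SSSZ), mul(Z, SZ))))
  →11  S(S(add(add(Z, SSSZ), mul(Z, SZ))))
  →12  S(S(add(SSSZ, mul(Z, SZ))))
  →13  S(S(S(add(SSZ, mul(Z, SZ)))))
  →14  S(S(S(S(add(SZ, mul(Z, SZ))))))
  →15  S(S(S(S(S(add(Z, mul(Z, SZ)))))))
  →16  S(S(S(S(S(mul(Z, SZ))))))
  →17  S^5(Z)

Term B:
  start: add(add(S^4(Z), Z), add(Z, SZ))
  →1  add(S(add(SSSZ, Z)), add(Z, SZ))
  →2  S(add(add(SSSZ, Z), add(Z, SZ)))
  →3  S(add(S(add(SSZ, Z)), add(Z, SZ)))
  →4  S(S(add(add(SSZ, Z), add(Z, SZ))))
  →5  S(S(add(S(add(SZ, Z)), add(Z, SZ))))
  →6  S(S(S(add(add(SZ, Z), add(Z, SZ)))))
  →7  S(S(S(add(S(add(Z, Z)), add(Z, SZ)))))
  →8  S(S(S(S(add(add(Z, Z), add(Z, SZ))))))
  →9  S(S(S(S(add(Z, add(Z, SZ))))))
  →10  S(S(S(S(add(Z, SZ)))))
  →11  S^5(Z)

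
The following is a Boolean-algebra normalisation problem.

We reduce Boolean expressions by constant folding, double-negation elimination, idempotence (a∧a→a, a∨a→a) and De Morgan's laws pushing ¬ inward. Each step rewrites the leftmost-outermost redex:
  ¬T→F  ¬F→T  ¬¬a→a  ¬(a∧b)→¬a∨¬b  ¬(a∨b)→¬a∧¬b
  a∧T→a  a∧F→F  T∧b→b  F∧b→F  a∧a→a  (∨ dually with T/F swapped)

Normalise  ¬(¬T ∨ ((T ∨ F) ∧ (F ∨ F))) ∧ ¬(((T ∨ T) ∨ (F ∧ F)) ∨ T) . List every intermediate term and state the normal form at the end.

  start: ¬(¬T ∨ ((T ∨ F) ∧ (F ∨ F))) ∧ ¬(((T ∨ T) ∨ (F ∧ F)) ∨ T)
  →1  (¬¬T ∧ ¬((T ∨ F) ∧ (F ∨ F))) ∧ ¬(((T ∨ T) ∨ (F ∧ F)) ∨ T)
  →2  (T ∧ ¬((T ∨ F) ∧ (F ∨ F))) ∧ ¬(((T ∨ T) ∨ (F ∧ F)) ∨ T)
  →3  ¬((T ∨ F) ∧ (F ∨ F)) ∧ ¬(((T ∨ T) ∨ (F ∧ F)) ∨ T)
  →4  (¬(T ∨ F) ∨ ¬(F ∨ F)) ∧ ¬(((T ∨ T) ∨ (F ∧ F)) ∨ T)
  →5  ((¬T ∧ ¬F) ∨ ¬(F ∨ F)) ∧ ¬(((T ∨ T) ∨ (F ∧ F)) ∨ T)
  →6  ((F ∧ ¬F) ∨ ¬(F ∨ F)) ∧ ¬(((T ∨ T) ∨ (F ∧ F)) ∨ T)
  →7  (F ∨ ¬(F ∨ F)) ∧ ¬(((T ∨ T) ∨ (F ∧ F)) ∨ T)
  →8  ¬(F ∨ F) ∧ ¬(((T ∨ T) ∨ (F ∧ F)) ∨ T)
  →9  (¬F ∧ ¬F) ∧ ¬(((T ∨ T) ∨ (F ∧ F)) ∨ T)
  →10  ¬F ∧ ¬(((T ∨ T) ∨ (F ∧ F)) ∨ T)
  →11  T ∧ ¬(((T ∨ T) ∨ (F ∧ F)) ∨ T)
  →12  ¬(((T ∨ T) ∨ (F ∧ F)) ∨ T)
  →13  ¬((T ∨ T) ∨ (F ∧ F)) ∧ ¬T
  →14  (¬(T ∨ T) ∧ ¬(F ∧ F)) ∧ ¬T
  →15  ((¬T ∧ ¬T) ∧ ¬(F ∧ F)) ∧ ¬T
  →16  (¬T ∧ ¬(F ∧ F)) ∧ ¬T
  →17  (F ∧ ¬(F ∧ F)) ∧ ¬T
  →18  F ∧ ¬T
  →19  F

Answer: normal form = F  (in 19 steps)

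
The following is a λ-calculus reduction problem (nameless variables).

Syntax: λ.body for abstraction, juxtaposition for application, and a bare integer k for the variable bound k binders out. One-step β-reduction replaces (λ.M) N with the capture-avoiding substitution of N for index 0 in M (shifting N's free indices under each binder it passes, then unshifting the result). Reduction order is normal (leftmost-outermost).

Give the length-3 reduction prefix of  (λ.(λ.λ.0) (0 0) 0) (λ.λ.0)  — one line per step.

  start: (λ.(λ.λ.0) (0 0) 0) (λ.λ.0)
  step 1: (λ.λ.0) ((λ.λ.0) (λ.λ.0)) (λ.λ.0)
  step 2: (λ.0) (λ.λ.0)
  step 3: λ.λ.0

Answer: after 3 steps: λ.λ.0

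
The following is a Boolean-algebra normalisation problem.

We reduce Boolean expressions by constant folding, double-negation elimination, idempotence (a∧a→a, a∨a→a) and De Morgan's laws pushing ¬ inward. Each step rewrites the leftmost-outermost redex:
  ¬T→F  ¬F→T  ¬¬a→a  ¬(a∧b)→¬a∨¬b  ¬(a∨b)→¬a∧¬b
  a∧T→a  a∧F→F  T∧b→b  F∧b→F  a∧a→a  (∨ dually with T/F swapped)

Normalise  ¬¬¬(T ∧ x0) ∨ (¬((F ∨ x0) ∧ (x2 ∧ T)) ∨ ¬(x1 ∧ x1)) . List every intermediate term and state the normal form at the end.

Answer: normal form = ¬x0 ∨ ((¬x0 ∨ ¬x2) ∨ ¬x1)  (in 13 steps)

Derivation:
  start: ¬¬¬(T ∧ x0) ∨ (¬((F ∨ x0) ∧ (x2 ∧ T)) ∨ ¬(x1 ∧ x1))
  →1  ¬(T ∧ x0) ∨ (¬((F ∨ x0) ∧ (x2 ∧ T)) ∨ ¬(x1 ∧ x1))
  →2  (¬T ∨ ¬x0) ∨ (¬((F ∨ x0) ∧ (x2 ∧ T)) ∨ ¬(x1 ∧ x1))
  →3  (F ∨ ¬x0) ∨ (¬((F ∨ x0) ∧ (x2 ∧ T)) ∨ ¬(x1 ∧ x1))
  →4  ¬x0 ∨ (¬((F ∨ x0) ∧ (x2 ∧ T)) ∨ ¬(x1 ∧ x1))
  →5  ¬x0 ∨ ((¬(F ∨ x0) ∨ ¬(x2 ∧ T)) ∨ ¬(x1 ∧ x1))
  →6  ¬x0 ∨ (((¬F ∧ ¬x0) ∨ ¬(x2 ∧ T)) ∨ ¬(x1 ∧ x1))
  →7  ¬x0 ∨ (((T ∧ ¬x0) ∨ ¬(x2 ∧ T)) ∨ ¬(x1 ∧ x1))
  →8  ¬x0 ∨ ((¬x0 ∨ ¬(x2 ∧ T)) ∨ ¬(x1 ∧ x1))
  →9  ¬x0 ∨ ((¬x0 ∨ (¬x2 ∨ ¬T)) ∨ ¬(x1 ∧ x1))
  →10  ¬x0 ∨ ((¬x0 ∨ (¬x2 ∨ F)) ∨ ¬(x1 ∧ x1))
  →11  ¬x0 ∨ ((¬x0 ∨ ¬x2) ∨ ¬(x1 ∧ x1))
  →12  ¬x0 ∨ ((¬x0 ∨ ¬x2) ∨ (¬x1 ∨ ¬x1))
  →13  ¬x0 ∨ ((¬x0 ∨ ¬x2) ∨ ¬x1)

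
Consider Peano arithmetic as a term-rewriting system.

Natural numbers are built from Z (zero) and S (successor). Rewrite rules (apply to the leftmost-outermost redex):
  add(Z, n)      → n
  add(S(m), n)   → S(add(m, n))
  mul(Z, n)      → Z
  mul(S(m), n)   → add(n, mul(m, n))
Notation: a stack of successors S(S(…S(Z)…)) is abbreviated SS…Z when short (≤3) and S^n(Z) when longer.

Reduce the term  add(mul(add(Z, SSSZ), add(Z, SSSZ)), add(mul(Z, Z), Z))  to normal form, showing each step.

  start: add(mul(add(Z, SSSZ), add(Z, SSSZ)), add(mul(Z, Z), Z))
  →1  add(mul(SSSZ, add(Z, SSSZ)), add(mul(Z, Z), Z))
  →2  add(add(add(Z, SSSZ), mul(SSZ, add(Z, SSSZ))), add(mul(Z, Z), Z))
  →3  add(add(SSSZ, mul(SSZ, add(Z, SSSZ))), add(mul(Z, Z), Z))
  →4  add(S(add(SSZ, mul(SSZ, add(Z, SSSZ)))), add(mul(Z, Z), Z))
  →5  S(add(add(SSZ, mul(SSZ, add(Z, SSSZ))), add(mul(Z, Z), Z)))
  →6  S(add(S(add(SZ, mul(SSZ, add(Z, SSSZ)))), add(mul(Z, Z), Z)))
  →7  S(S(add(add(SZ, mul(SSZ, add(Z, SSSZ))), add(mul(Z, Z), Z))))
  →8  S(S(add(S(add(Z, mul(SSZ, add(Z, SSSZ)))), add(mul(Z, Z), Z))))
  →9  S(S(S(add(add(Z, mul(SSZ, add(Z, SSSZ))), add(mul(Z, Z), Z)))))
  →10  S(S(S(add(mul(SSZ, add(Z, SSSZ)), add(mul(Z, Z), Z)))))
  →11  S(S(S(add(add(add(Z, SSSZ), mul(SZ, add(Z, SSSZ))), add(mul(Z, Z), Z)))))
  →12  S(S(S(add(add(SSSZ, mul(SZ, add(Z, SSSZ))), add(mul(Z, Z), Z)))))
  →13  S(S(S(add(S(add(SSZ, mul(SZ, add(Z, SSSZ)))), add(mul(Z, Z), Z)))))
  →14  S(S(S(S(add(add(SSZ, mul(SZ, add(Z, SSSZ))), add(mul(Z, Z), Z))))))
  →15  S(S(S(S(add(S(add(SZ, mul(SZ, add(Z, SSSZ)))), add(mul(Z, Z), Z))))))
  →16  S(S(S(S(S(add(add(SZ, mul(SZ, add(Z, SSSZ))), add(mul(Z, Z), Z)))))))
  →17  S(S(S(S(S(add(S(add(Z, mul(SZ, add(Z, SSSZ)))), add(mul(Z, Z), Z)))))))
  →18  S(S(S(S(S(S(add(add(Z, mul(SZ, add(Z, SSSZ))), add(mul(Z, Z), Z))))))))
  →19  S(S(S(S(S(S(add(mul(SZ, add(Z, SSSZ)), add(mul(Z, Z), Z))))))))
  →20  S(S(S(S(S(S(add(add(add(Z, SSSZ), mul(Z, add(Z, SSSZ))), add(mul(Z, Z), Z))))))))
  →21  S(S(S(S(S(S(add(add(SSSZ, mul(Z, add(Z, SSSZ))), add(mul(Z, Z), Z))))))))
  →22  S(S(S(S(S(S(add(S(add(SSZ, mul(Z, add(Z, SSSZ)))), add(mul(Z, Z), Z))))))))
  →23  S(S(S(S(S(S(S(add(add(SSZ, mul(Z, add(Z, SSSZ))), add(mul(Z, Z), Z)))))))))
  →24  S(S(S(S(S(S(S(add(S(add(SZ, mul(Z, add(Z, SSSZ)))), add(mul(Z, Z), Z)))))))))
  →25  S(S(S(S(S(S(S(S(add(add(SZ, mul(Z, add(Z, SSSZ))), add(mul(Z, Z), Z))))))))))
  →26  S(S(S(S(S(S(S(S(add(S(add(Z, mul(Z, add(Z, SSSZ)))), add(mul(Z, Z), Z))))))))))
  →27  S(S(S(S(S(S(S(S(S(add(add(Z, mul(Z, add(Z, SSSZ))), add(mul(Z, Z), Z)))))))))))
  →28  S(S(S(S(S(S(S(S(S(add(mul(Z, add(Z, SSSZ)), add(mul(Z, Z), Z)))))))))))
  →29  S(S(S(S(S(S(S(S(S(add(Z, add(mul(Z, Z), Z)))))))))))
  →30  S(S(S(S(S(S(S(S(S(add(mul(Z, Z), Z))))))))))
  →31  S(S(S(S(S(S(S(S(S(add(Z, Z))))))))))
  →32  S^9(Z)

Answer: normal form = S^9(Z)  (in 32 steps)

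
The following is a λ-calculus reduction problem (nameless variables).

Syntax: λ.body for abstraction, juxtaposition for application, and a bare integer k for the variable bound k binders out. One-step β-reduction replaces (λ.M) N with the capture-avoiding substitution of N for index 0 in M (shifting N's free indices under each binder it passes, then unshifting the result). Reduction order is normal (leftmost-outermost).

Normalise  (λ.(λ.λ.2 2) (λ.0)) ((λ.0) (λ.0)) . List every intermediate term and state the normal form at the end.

Answer: normal form = λ.λ.0  (in 5 steps)

Working:
  start: (λ.(λ.λ.2 2) (λ.0)) ((λ.0) (λ.0))
  [1] (λ.λ.(λ.0) (λ.0) ((λ.0) (λ.0))) (λ.0)
  [2] λ.(λ.0) (λ.0) ((λ.0) (λ.0))
  [3] λ.(λ.0) ((λ.0) (λ.0))
  [4] λ.(λ.0) (λ.0)
  [5] λ.λ.0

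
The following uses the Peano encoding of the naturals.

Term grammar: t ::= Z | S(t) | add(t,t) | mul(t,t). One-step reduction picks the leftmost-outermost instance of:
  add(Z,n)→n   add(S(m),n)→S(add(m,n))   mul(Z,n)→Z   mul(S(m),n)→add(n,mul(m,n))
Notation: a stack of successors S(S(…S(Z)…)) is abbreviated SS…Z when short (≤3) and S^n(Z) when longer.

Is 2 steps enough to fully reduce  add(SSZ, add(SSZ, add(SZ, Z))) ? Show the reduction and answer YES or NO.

Answer: NO — after 2 steps the term is S(S(add(Z, add(SSZ, add(SZ, Z))))), not yet normal

Derivation:
  start: add(SSZ, add(SSZ, add(SZ, Z)))
  →1  S(add(SZ, add(SSZ, add(SZ, Z))))
  →2  S(S(add(Z, add(SSZ, add(SZ, Z)))))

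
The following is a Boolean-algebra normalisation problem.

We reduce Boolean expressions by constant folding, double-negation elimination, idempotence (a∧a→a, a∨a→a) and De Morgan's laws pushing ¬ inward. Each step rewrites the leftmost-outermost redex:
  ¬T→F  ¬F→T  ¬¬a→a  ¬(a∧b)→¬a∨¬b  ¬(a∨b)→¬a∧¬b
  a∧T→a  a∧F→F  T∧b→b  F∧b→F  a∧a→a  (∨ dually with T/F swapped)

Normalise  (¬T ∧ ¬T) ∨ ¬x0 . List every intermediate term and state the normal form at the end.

Answer: normal form = ¬x0  (in 3 steps)

Derivation:
  start: (¬T ∧ ¬T) ∨ ¬x0
  [1] ¬T ∨ ¬x0
  [2] F ∨ ¬x0
  [3] ¬x0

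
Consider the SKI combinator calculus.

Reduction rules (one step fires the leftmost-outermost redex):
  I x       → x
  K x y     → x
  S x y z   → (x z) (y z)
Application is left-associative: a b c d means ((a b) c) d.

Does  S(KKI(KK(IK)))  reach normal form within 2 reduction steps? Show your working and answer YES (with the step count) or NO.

Answer: YES — reaches normal form S(KK) in 2 ≤ 2 steps

Reduction:
  start: S(KKI(KK(IK)))
  [1] S(K(KK(IK)))
  [2] S(KK)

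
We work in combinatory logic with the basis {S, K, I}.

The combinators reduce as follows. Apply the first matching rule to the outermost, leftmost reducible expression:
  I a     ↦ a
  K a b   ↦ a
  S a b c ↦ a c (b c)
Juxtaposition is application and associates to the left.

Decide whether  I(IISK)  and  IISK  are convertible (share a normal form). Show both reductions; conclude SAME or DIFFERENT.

Answer: SAME — A ⇓ SK, B ⇓ SK

Reduction:
Term A:
  start: I(IISK)
  [1] IISK
  [2] ISK
  [3] SK

Term B:
  start: IISK
  [1] ISK
  [2] SK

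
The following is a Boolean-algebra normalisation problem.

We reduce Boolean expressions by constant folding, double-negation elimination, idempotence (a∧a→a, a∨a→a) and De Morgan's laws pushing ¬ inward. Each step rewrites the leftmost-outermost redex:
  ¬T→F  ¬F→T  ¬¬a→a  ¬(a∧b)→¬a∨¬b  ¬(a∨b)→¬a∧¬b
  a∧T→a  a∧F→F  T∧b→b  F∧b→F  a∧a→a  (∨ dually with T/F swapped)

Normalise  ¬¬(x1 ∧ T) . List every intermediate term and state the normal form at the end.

Answer: normal form = x1  (in 2 steps)

Derivation:
  start: ¬¬(x1 ∧ T)
  step 1: x1 ∧ T
  step 2: x1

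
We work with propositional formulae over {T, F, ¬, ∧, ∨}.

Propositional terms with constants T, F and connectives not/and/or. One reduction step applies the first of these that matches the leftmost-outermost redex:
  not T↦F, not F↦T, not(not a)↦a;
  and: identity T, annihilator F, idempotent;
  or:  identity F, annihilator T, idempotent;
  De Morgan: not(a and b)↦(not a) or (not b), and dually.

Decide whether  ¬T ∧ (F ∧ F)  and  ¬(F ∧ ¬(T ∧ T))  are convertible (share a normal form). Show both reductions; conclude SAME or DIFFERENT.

Term A:
  start: ¬T ∧ (F ∧ F)
  step 1: F ∧ (F ∧ F)
  step 2: F

Term B:
  start: ¬(F ∧ ¬(T ∧ T))
  step 1: ¬F ∨ ¬¬(T ∧ T)
  step 2: T ∨ ¬¬(T ∧ T)
  step 3: T

Answer: DIFFERENT — A ⇓ F, B ⇓ T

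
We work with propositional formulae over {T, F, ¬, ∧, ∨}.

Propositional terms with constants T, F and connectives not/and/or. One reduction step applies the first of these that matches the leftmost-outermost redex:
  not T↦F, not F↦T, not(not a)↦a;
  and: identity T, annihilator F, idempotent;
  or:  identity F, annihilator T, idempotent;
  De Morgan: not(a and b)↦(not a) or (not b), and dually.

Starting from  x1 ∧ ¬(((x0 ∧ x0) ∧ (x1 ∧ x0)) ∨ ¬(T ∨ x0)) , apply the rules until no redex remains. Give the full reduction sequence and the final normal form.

  start: x1 ∧ ¬(((x0 ∧ x0) ∧ (x1 ∧ x0)) ∨ ¬(T ∨ x0))
  [1] x1 ∧ (¬((x0 ∧ x0) ∧ (x1 ∧ x0)) ∧ ¬¬(T ∨ x0))
  [2] x1 ∧ ((¬(x0 ∧ x0) ∨ ¬(x1 ∧ x0)) ∧ ¬¬(T ∨ x0))
  [3] x1 ∧ (((¬x0 ∨ ¬x0) ∨ ¬(x1 ∧ x0)) ∧ ¬¬(T ∨ x0))
  [4] x1 ∧ ((¬x0 ∨ ¬(x1 ∧ x0)) ∧ ¬¬(T ∨ x0))
  [5] x1 ∧ ((¬x0 ∨ (¬x1 ∨ ¬x0)) ∧ ¬¬(T ∨ x0))
  [6] x1 ∧ ((¬x0 ∨ (¬x1 ∨ ¬x0)) ∧ (T ∨ x0))
  [7] x1 ∧ ((¬x0 ∨ (¬x1 ∨ ¬x0)) ∧ T)
  [8] x1 ∧ (¬x0 ∨ (¬x1 ∨ ¬x0))

Answer: normal form = x1 ∧ (¬x0 ∨ (¬x1 ∨ ¬x0))  (in 8 steps)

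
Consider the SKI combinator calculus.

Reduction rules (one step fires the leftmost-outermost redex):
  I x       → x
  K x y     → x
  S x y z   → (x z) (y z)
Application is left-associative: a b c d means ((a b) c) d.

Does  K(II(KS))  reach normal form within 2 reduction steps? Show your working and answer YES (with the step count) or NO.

  start: K(II(KS))
  step 1: K(I(KS))
  step 2: K(KS)

Answer: YES — reaches normal form K(KS) in 2 ≤ 2 steps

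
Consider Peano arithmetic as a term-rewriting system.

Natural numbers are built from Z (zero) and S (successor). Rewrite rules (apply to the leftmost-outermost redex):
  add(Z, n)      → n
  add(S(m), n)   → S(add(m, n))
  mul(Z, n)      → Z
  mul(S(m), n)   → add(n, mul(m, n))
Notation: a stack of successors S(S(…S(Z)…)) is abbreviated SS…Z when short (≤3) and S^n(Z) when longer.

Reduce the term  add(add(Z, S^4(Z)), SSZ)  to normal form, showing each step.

Answer: normal form = S^6(Z)  (in 6 steps)

Working:
  start: add(add(Z, S^4(Z)), SSZ)
  [1] add(S^4(Z), SSZ)
  [2] S(add(SSSZ, SSZ))
  [3] S(S(add(SSZ, SSZ)))
  [4] S(S(S(add(SZ, SSZ))))
  [5] S(S(S(S(add(Z, SSZ)))))
  [6] S^6(Z)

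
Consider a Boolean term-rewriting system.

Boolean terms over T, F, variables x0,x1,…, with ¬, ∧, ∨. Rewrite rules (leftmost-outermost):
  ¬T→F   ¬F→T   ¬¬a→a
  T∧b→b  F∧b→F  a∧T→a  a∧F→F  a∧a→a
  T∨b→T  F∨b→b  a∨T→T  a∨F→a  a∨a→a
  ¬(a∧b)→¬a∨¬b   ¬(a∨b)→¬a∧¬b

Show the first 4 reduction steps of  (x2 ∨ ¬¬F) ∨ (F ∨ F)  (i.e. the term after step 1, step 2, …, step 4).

Answer: after 4 steps: x2

Derivation:
  start: (x2 ∨ ¬¬F) ∨ (F ∨ F)
  step 1: (x2 ∨ F) ∨ (F ∨ F)
  step 2: x2 ∨ (F ∨ F)
  step 3: x2 ∨ F
  step 4: x2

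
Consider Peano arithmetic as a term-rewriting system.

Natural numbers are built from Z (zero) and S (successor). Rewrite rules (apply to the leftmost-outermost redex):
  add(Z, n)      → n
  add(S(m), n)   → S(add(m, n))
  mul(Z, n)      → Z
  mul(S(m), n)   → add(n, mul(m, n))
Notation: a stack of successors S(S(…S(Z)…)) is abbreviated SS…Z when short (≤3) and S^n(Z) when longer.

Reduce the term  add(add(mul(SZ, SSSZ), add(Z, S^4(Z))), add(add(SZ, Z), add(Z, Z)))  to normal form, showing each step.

  start: add(add(mul(SZ, SSSZ), add(Z, S^4(Z))), add(add(SZ, Z), add(Z, Z)))
  →1  add(add(add(SSSZ, mul(Z, SSSZ)), add(Z, S^4(Z))), add(add(SZ, Z), add(Z, Z)))
  →2  add(add(S(add(SSZ, mul(Z, SSSZ))), add(Z, S^4(Z))), add(add(SZ, Z), add(Z, Z)))
  →3  add(S(add(add(SSZ, mul(Z, SSSZ)), add(Z, S^4(Z)))), add(add(SZ, Z), add(Z, Z)))
  →4  S(add(add(add(SSZ, mul(Z, SSSZ)), add(Z, S^4(Z))), add(add(SZ, Z), add(Z, Z))))
  →5  S(add(add(S(add(SZ, mul(Z, SSSZ))), add(Z, S^4(Z))), add(add(SZ, Z), add(Z, Z))))
  →6  S(add(S(add(add(SZ, mul(Z, SSSZ)), add(Z, S^4(Z)))), add(add(SZ, Z), add(Z, Z))))
  →7  S(S(add(add(add(SZ, mul(Z, SSSZ)), add(Z, S^4(Z))), add(add(SZ, Z), add(Z, Z)))))
  →8  S(S(add(add(S(add(Z, mul(Z, SSSZ))), add(Z, S^4(Z))), add(add(SZ, Z), add(Z, Z)))))
  →9  S(S(add(S(add(add(Z, mul(Z, SSSZ)), add(Z, S^4(Z)))), add(add(SZ, Z), add(Z, Z)))))
  →10  S(S(S(add(add(add(Z, mul(Z, SSSZ)), add(Z, S^4(Z))), add(add(SZ, Z), add(Z, Z))))))
  →11  S(S(S(add(add(mul(Z, SSSZ), add(Z, S^4(Z))), add(add(SZ, Z), add(Z, Z))))))
  →12  S(S(S(add(add(Z, add(Z, S^4(Z))), add(add(SZ, Z), add(Z, Z))))))
  →13  S(S(S(add(add(Z, S^4(Z)), add(add(SZ, Z), add(Z, Z))))))
  →14  S(S(S(add(S^4(Z), add(add(SZ, Z), add(Z, Z))))))
  →15  S(S(S(S(add(SSSZ, add(add(SZ, Z), add(Z, Z)))))))
  →16  S(S(S(S(S(add(SSZ, add(add(SZ, Z), add(Z, Z))))))))
  →17  S(S(S(S(S(S(add(SZ, add(add(SZ, Z), add(Z, Z)))))))))
  →18  S(S(S(S(S(S(S(add(Z, add(add(SZ, Z), add(Z, Z))))))))))
  →19  S(S(S(S(S(S(S(add(add(SZ, Z), add(Z, Z)))))))))
  →20  S(S(S(S(S(S(S(add(S(add(Z, Z)), add(Z, Z)))))))))
  →21  S(S(S(S(S(S(S(S(add(add(Z, Z), add(Z, Z))))))))))
  →22  S(S(S(S(S(S(S(S(add(Z, add(Z, Z))))))))))
  →23  S(S(S(S(S(S(S(S(add(Z, Z)))))))))
  →24  S^8(Z)

Answer: normal form = S^8(Z)  (in 24 steps)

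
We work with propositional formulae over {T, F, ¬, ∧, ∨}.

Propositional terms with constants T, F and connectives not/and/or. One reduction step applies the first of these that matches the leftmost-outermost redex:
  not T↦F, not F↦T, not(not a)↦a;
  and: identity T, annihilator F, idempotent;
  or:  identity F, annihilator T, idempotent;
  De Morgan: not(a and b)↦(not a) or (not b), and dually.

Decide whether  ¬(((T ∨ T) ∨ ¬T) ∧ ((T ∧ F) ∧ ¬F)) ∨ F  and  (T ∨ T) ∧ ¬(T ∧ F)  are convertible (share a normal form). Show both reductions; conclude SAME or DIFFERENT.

Term A:
  start: ¬(((T ∨ T) ∨ ¬T) ∧ ((T ∧ F) ∧ ¬F)) ∨ F
  →1  ¬(((T ∨ T) ∨ ¬T) ∧ ((T ∧ F) ∧ ¬F))
  →2  ¬((T ∨ T) ∨ ¬T) ∨ ¬((T ∧ F) ∧ ¬F)
  →3  (¬(T ∨ T) ∧ ¬¬T) ∨ ¬((T ∧ F) ∧ ¬F)
  →4  ((¬T ∧ ¬T) ∧ ¬¬T) ∨ ¬((T ∧ F) ∧ ¬F)
  →5  (¬T ∧ ¬¬T) ∨ ¬((T ∧ F) ∧ ¬F)
  →6  (F ∧ ¬¬T) ∨ ¬((T ∧ F) ∧ ¬F)
  →7  F ∨ ¬((T ∧ F) ∧ ¬F)
  →8  ¬((T ∧ F) ∧ ¬F)
  →9  ¬(T ∧ F) ∨ ¬¬F
  →10  (¬T ∨ ¬F) ∨ ¬¬F
  →11  (F ∨ ¬F) ∨ ¬¬F
  →12  ¬F ∨ ¬¬F
  →13  T ∨ ¬¬F
  →14  T

Term B:
  start: (T ∨ T) ∧ ¬(T ∧ F)
  →1  T ∧ ¬(T ∧ F)
  →2  ¬(T ∧ F)
  →3  ¬T ∨ ¬F
  →4  F ∨ ¬F
  →5  ¬F
  →6  T

Answer: SAME — A ⇓ T, B ⇓ T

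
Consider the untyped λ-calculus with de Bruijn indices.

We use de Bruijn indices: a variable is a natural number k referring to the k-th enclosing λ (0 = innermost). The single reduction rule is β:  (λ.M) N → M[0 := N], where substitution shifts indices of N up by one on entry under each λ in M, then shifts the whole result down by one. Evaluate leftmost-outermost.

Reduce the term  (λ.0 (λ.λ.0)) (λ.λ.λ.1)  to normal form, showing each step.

Answer: normal form = λ.λ.1  (in 2 steps)

Derivation:
  start: (λ.0 (λ.λ.0)) (λ.λ.λ.1)
  →1  (λ.λ.λ.1) (λ.λ.0)
  →2  λ.λ.1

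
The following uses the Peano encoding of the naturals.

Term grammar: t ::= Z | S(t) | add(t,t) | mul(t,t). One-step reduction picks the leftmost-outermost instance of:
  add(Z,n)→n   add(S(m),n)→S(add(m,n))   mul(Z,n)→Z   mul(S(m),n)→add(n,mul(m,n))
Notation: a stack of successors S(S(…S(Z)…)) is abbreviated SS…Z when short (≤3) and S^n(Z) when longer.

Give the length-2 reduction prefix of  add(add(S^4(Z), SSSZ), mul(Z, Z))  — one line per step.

Answer: after 2 steps: S(add(add(SSSZ, SSSZ), mul(Z, Z)))

Reduction:
  start: add(add(S^4(Z), SSSZ), mul(Z, Z))
  →1  add(S(add(SSSZ, SSSZ)), mul(Z, Z))
  →2  S(add(add(SSSZ, SSSZ), mul(Z, Z)))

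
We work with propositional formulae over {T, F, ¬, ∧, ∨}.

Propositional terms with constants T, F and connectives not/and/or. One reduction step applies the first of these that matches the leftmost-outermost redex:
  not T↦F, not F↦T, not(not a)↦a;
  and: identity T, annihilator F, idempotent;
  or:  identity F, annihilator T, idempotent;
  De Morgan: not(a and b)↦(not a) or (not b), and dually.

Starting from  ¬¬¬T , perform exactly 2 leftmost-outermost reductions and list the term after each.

  start: ¬¬¬T
  →1  ¬T
  →2  F

Answer: after 2 steps: F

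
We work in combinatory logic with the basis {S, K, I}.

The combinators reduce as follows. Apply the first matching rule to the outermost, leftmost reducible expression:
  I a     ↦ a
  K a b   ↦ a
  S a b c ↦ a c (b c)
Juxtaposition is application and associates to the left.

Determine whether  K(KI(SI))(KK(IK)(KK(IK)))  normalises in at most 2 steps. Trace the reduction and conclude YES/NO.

  start: K(KI(SI))(KK(IK)(KK(IK)))
  →1  KI(SI)
  →2  I

Answer: YES — reaches normal form I in 2 ≤ 2 steps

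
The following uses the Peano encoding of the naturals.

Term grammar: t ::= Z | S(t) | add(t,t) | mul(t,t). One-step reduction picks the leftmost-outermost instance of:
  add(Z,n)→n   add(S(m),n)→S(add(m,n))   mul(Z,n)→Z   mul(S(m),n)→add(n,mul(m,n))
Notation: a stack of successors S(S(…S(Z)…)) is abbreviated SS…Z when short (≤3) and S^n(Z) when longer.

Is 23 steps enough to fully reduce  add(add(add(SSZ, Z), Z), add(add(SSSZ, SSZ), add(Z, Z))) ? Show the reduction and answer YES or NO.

  start: add(add(add(SSZ, Z), Z), add(add(SSSZ, SSZ), add(Z, Z)))
  [1] add(add(S(add(SZ, Z)), Z), add(add(SSSZ, SSZ), add(Z, Z)))
  [2] add(S(add(add(SZ, Z), Z)), add(add(SSSZ, SSZ), add(Z, Z)))
  [3] S(add(add(add(SZ, Z), Z), add(add(SSSZ, SSZ), add(Z, Z))))
  [4] S(add(add(S(add(Z, Z)), Z), add(add(SSSZ, SSZ), add(Z, Z))))
  [5] S(add(S(add(add(Z, Z), Z)), add(add(SSSZ, SSZ), add(Z, Z))))
  [6] S(S(add(add(add(Z, Z), Z), add(add(SSSZ, SSZ), add(Z, Z)))))
  [7] S(S(add(add(Z, Z), add(add(SSSZ, SSZ), add(Z, Z)))))
  [8] S(S(add(Z, add(add(SSSZ, SSZ), add(Z, Z)))))
  [9] S(S(add(add(SSSZ, SSZ), add(Z, Z))))
  [10] S(S(add(S(add(SSZ, SSZ)), add(Z, Z))))
  [11] S(S(S(add(add(SSZ, SSZ), add(Z, Z)))))
  [12] S(S(S(add(S(add(SZ, SSZ)), add(Z, Z)))))
  [13] S(S(S(S(add(add(SZ, SSZ), add(Z, Z))))))
  [14] S(S(S(S(add(S(add(Z, SSZ)), add(Z, Z))))))
  [15] S(S(S(S(S(add(add(Z, SSZ), add(Z, Z)))))))
  [16] S(S(S(S(S(add(SSZ, add(Z, Z)))))))
  [17] S(S(S(S(S(S(add(SZ, add(Z, Z))))))))
  [18] S(S(S(S(S(S(S(add(Z, add(Z, Z)))))))))
  [19] S(S(S(S(S(S(S(add(Z, Z))))))))
  [20] S^7(Z)

Answer: YES — reaches normal form S^7(Z) in 20 ≤ 23 steps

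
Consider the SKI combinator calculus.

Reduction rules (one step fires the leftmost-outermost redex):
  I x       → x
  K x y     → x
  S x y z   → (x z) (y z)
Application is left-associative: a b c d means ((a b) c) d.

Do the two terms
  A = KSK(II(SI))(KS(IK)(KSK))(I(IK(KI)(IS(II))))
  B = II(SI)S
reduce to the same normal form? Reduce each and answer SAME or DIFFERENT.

Answer: DIFFERENT — A ⇓ SII, B ⇓ SIS

Derivation:
Term A:
  start: KSK(II(SI))(KS(IK)(KSK))(I(IK(KI)(IS(II))))
  →1  S(II(SI))(KS(IK)(KSK))(I(IK(KI)(IS(II))))
  →2  II(SI)(I(IK(KI)(IS(II))))(KS(IK)(KSK)(I(IK(KI)(IS(II)))))
  →3  I(SI)(I(IK(KI)(IS(II))))(KS(IK)(KSK)(I(IK(KI)(IS(II)))))
  →4  SI(I(IK(KI)(IS(II))))(KS(IK)(KSK)(I(IK(KI)(IS(II)))))
  →5  I(KS(IK)(KSK)(I(IK(KI)(IS(II)))))(I(IK(KI)(IS(II)))(KS(IK)(KSK)(I(IK(KI)(IS(II))))))
  →6  KS(IK)(KSK)(I(IK(KI)(IS(II))))(I(IK(KI)(IS(II)))(KS(IK)(KSK)(I(IK(KI)(IS(II))))))
  →7  S(KSK)(I(IK(KI)(IS(II))))(I(IK(KI)(IS(II)))(KS(IK)(KSK)(I(IK(KI)(IS(II))))))
  →8  KSK(I(IK(KI)(IS(II)))(KS(IK)(KSK)(I(IK(KI)(IS(II))))))(I(IK(KI)(IS(II)))(I(IK(KI)(IS(II)))(KS(IK)(KSK)(I(IK(KI)(IS(II)))))))
  →9  S(I(IK(KI)(IS(II)))(KS(IK)(KSK)(I(IK(KI)(IS(II))))))(I(IK(KI)(IS(II)))(I(IK(KI)(IS(II)))(KS(IK)(KSK)(I(IK(KI)(IS(II)))))))
  →10  S(IK(KI)(IS(II))(KS(IK)(KSK)(I(IK(KI)(IS(II))))))(I(IK(KI)(IS(II)))(I(IK(KI)(IS(II)))(KS(IK)(KSK)(I(IK(KI)(IS(II)))))))
  →11  S(K(KI)(IS(II))(KS(IK)(KSK)(I(IK(KI)(IS(II))))))(I(IK(KI)(IS(II)))(I(IK(KI)(IS(II)))(KS(IK)(KSK)(I(IK(KI)(IS(II)))))))
  →12  S(KI(KS(IK)(KSK)(I(IK(KI)(IS(II))))))(I(IK(KI)(IS(II)))(I(IK(KI)(IS(II)))(KS(IK)(KSK)(I(IK(KI)(IS(II)))))))
  →13  SI(I(IK(KI)(IS(II)))(I(IK(KI)(IS(II)))(KS(IK)(KSK)(I(IK(KI)(IS(II)))))))
  →14  SI(IK(KI)(IS(II))(I(IK(KI)(IS(II)))(KS(IK)(KSK)(I(IK(KI)(IS(II)))))))
  →15  SI(K(KI)(IS(II))(I(IK(KI)(IS(II)))(KS(IK)(KSK)(I(IK(KI)(IS(II)))))))
  →16  SI(KI(I(IK(KI)(IS(II)))(KS(IK)(KSK)(I(IK(KI)(IS(II)))))))
  →17  SII

Term B:
  start: II(SI)S
  →1  I(SI)S
  →2  SIS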